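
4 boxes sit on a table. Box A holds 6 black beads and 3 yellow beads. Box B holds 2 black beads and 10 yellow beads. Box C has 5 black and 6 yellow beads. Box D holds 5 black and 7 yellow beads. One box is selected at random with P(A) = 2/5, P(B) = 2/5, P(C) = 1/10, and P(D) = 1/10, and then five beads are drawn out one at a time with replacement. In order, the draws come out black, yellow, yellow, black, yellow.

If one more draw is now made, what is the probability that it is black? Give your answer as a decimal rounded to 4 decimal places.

Compute the likelihood of the observed sequence for each case: P(data | box A) = (6/9)(3/9)(3/9)(6/9)(3/9) = 0.016461; P(data | box B) = (2/12)(10/12)(10/12)(2/12)(10/12) = 0.016075; P(data | box C) = (5/11)(6/11)(6/11)(5/11)(6/11) = 0.03353; P(data | box D) = (5/12)(7/12)(7/12)(5/12)(7/12) = 0.034461.
The prior-weighted likelihoods are 2/5 · 0.016461 = 0.0065844, 2/5 · 0.016075 = 0.00643, 1/10 · 0.03353 = 0.003353, 1/10 · 0.034461 = 0.0034461; these sum to 0.019813.
The posterior is then P(box A | data) = 0.33232, P(box B | data) = 0.32453, P(box C | data) = 0.16923, P(box D | data) = 0.17393.
The predictive probability is P(black next | data) = (2/3)(0.33232) + (1/6)(0.32453) + (5/11)(0.16923) + (5/12)(0.17393) = 0.42502.

0.4250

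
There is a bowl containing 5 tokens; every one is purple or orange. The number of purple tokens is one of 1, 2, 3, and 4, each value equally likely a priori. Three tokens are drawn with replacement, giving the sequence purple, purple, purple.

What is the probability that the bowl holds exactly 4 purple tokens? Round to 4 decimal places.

For each hypothesis, P(data | H) works out to: P(data | r = 1) = (1/5)(1/5)(1/5) = 1/125; P(data | r = 2) = (2/5)(2/5)(2/5) = 8/125; P(data | r = 3) = (3/5)(3/5)(3/5) = 27/125; P(data | r = 4) = (4/5)(4/5)(4/5) = 64/125.
The prior-weighted likelihoods are 1/4 · 1/125 = 1/500, 1/4 · 8/125 = 2/125, 1/4 · 27/125 = 27/500, 1/4 · 64/125 = 16/125; these sum to 1/5.
So P(r = 4 | data) = (16/125) / (1/5) = 16/25.

0.6400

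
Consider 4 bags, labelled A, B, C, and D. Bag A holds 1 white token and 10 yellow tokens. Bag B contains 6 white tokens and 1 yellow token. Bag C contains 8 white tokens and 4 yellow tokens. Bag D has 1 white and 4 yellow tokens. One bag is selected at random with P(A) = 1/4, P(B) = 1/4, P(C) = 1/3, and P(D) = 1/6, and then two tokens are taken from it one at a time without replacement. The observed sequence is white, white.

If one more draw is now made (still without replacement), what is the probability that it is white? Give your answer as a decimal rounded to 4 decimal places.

0.7116

Under each hypothesis, the probability of the observed sequence is: P(data | bag A) = (1/11)(0/10) = 0; P(data | bag B) = (6/7)(5/6) = 0.71429; P(data | bag C) = (8/12)(7/11) = 0.42424; P(data | bag D) = (1/5)(0/4) = 0.
Weighting by the prior gives 1/4 · 0 = 0, 1/4 · 0.71429 = 0.17857, 1/3 · 0.42424 = 0.14141, 1/6 · 0 = 0; these sum to 0.31999.
Normalising, the posterior is P(bag A | data) = 0, P(bag B | data) = 0.55806, P(bag C | data) = 0.44194, P(bag D | data) = 0.
So P(white next | data) = Σ P(white next | H) P(H | data) = (4/5)(0.55806) + (3/5)(0.44194) = 0.71161.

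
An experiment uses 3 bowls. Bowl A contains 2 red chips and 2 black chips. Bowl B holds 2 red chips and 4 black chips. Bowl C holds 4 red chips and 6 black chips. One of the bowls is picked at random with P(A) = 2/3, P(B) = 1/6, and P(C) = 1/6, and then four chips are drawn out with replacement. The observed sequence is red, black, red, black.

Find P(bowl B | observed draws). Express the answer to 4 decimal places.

Under each hypothesis, the probability of the observed sequence is: P(data | bowl A) = (2/4)(2/4)(2/4)(2/4) = 0.0625; P(data | bowl B) = (2/6)(4/6)(2/6)(4/6) = 0.049383; P(data | bowl C) = (4/10)(6/10)(4/10)(6/10) = 0.0576.
Weighting by the prior gives 2/3 · 0.0625 = 0.041667, 1/6 · 0.049383 = 0.0082305, 1/6 · 0.0576 = 0.0096; summing to 0.059497.
By Bayes' rule, P(bowl B | data) = (0.0082305) / (0.059497) = 0.13833.

0.1383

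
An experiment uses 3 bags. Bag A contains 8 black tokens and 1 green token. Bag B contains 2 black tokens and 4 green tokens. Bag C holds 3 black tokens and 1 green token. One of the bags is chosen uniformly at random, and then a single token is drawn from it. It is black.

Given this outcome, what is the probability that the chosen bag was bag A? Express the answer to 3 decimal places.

0.451

The likelihood of this draw under each hypothesis: P(data | bag A) = (8/9) = 8/9; P(data | bag B) = (2/6) = 1/3; P(data | bag C) = (3/4) = 3/4.
Multiplying each by its prior: 1/3 · 8/9 = 8/27, 1/3 · 1/3 = 1/9, 1/3 · 3/4 = 1/4; with total 71/108.
Therefore the posterior P(bag A | data) = (8/27) / (71/108) = 32/71.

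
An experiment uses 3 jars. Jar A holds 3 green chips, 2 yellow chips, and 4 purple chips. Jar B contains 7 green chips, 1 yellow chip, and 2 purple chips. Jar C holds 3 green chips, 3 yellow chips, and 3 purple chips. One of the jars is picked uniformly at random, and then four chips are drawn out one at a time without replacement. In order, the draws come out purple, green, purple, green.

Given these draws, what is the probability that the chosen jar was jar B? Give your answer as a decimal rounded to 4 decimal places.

0.3182

The likelihood of the observed sequence under each hypothesis: P(data | jar A) = (4/9)(3/8)(3/7)(2/6) = 1/42; P(data | jar B) = (2/10)(7/9)(1/8)(6/7) = 1/60; P(data | jar C) = (3/9)(3/8)(2/7)(2/6) = 1/84.
The prior-weighted likelihoods are 1/3 · 1/42 = 1/126, 1/3 · 1/60 = 1/180, 1/3 · 1/84 = 1/252; these sum to 11/630.
Hence P(jar B | data) = (1/180) / (11/630) = 7/22.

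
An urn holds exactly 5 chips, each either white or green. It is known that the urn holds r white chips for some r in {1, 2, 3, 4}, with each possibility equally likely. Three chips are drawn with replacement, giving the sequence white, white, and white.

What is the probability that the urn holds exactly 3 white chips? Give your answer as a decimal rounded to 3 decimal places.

0.270

The likelihood of the observed sequence under each hypothesis: P(data | r = 1) = (1/5)(1/5)(1/5) = 1/125; P(data | r = 2) = (2/5)(2/5)(2/5) = 8/125; P(data | r = 3) = (3/5)(3/5)(3/5) = 27/125; P(data | r = 4) = (4/5)(4/5)(4/5) = 64/125.
Multiplying each by its prior: 1/4 · 1/125 = 1/500, 1/4 · 8/125 = 2/125, 1/4 · 27/125 = 27/500, 1/4 · 64/125 = 16/125; summing to 1/5.
Therefore the posterior P(r = 3 | data) = (27/500) / (1/5) = 27/100.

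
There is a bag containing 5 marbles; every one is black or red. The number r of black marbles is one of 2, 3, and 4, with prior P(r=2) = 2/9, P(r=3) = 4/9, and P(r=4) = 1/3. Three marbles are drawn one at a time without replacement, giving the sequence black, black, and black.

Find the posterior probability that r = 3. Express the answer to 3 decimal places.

For each hypothesis, P(data | H) works out to: P(data | r = 2) = (2/5)(1/4)(0/3) = 0; P(data | r = 3) = (3/5)(2/4)(1/3) = 1/10; P(data | r = 4) = (4/5)(3/4)(2/3) = 2/5.
Multiplying each by its prior: 2/9 · 0 = 0, 4/9 · 1/10 = 2/45, 1/3 · 2/5 = 2/15; with total 8/45.
Therefore the posterior P(r = 3 | data) = (2/45) / (8/45) = 1/4.

0.250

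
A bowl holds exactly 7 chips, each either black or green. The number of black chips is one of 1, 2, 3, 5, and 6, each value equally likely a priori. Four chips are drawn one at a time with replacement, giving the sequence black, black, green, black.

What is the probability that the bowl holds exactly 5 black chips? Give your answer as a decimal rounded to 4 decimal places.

For each hypothesis, P(data | H) works out to: P(data | r = 1) = (1/7)(1/7)(6/7)(1/7) = 0.002499; P(data | r = 2) = (2/7)(2/7)(5/7)(2/7) = 0.01666; P(data | r = 3) = (3/7)(3/7)(4/7)(3/7) = 0.044981; P(data | r = 5) = (5/7)(5/7)(2/7)(5/7) = 0.10412; P(data | r = 6) = (6/7)(6/7)(1/7)(6/7) = 0.089963.
The prior-weighted likelihoods are 1/5 · 0.002499 = 0.00049979, 1/5 · 0.01666 = 0.0033319, 1/5 · 0.044981 = 0.0089963, 1/5 · 0.10412 = 0.020825, 1/5 · 0.089963 = 0.017993; with total 0.051645.
By Bayes' rule, P(r = 5 | data) = (0.020825) / (0.051645) = 0.40323.

0.4032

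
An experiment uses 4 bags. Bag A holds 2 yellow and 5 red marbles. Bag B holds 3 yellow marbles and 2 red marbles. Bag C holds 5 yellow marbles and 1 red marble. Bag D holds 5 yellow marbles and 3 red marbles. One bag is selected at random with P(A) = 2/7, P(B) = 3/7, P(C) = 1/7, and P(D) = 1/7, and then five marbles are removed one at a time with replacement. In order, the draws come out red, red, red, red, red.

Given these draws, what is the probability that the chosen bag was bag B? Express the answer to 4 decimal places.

Compute the likelihood of the observed sequence for each case: P(data | bag A) = (5/7)(5/7)(5/7)(5/7)(5/7) = 0.18593; P(data | bag B) = (2/5)(2/5)(2/5)(2/5)(2/5) = 0.01024; P(data | bag C) = (1/6)(1/6)(1/6)(1/6)(1/6) = 0.0001286; P(data | bag D) = (3/8)(3/8)(3/8)(3/8)(3/8) = 0.0074158.
Multiplying each by its prior: 2/7 · 0.18593 = 0.053124, 3/7 · 0.01024 = 0.0043886, 1/7 · 0.0001286 = 1.8372e-05, 1/7 · 0.0074158 = 0.0010594; summing to 0.05859.
By Bayes' rule, P(bag B | data) = (0.0043886) / (0.05859) = 0.074902.

0.0749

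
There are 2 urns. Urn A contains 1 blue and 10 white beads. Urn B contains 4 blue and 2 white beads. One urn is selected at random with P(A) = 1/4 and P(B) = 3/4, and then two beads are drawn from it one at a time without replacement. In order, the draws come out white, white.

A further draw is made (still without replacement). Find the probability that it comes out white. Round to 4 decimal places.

Compute the likelihood of the observed sequence for each case: P(data | urn A) = (10/11)(9/10) = 9/11; P(data | urn B) = (2/6)(1/5) = 1/15.
Weighting by the prior gives 1/4 · 9/11 = 9/44, 3/4 · 1/15 = 1/20; summing to 14/55.
Normalising, the posterior is P(urn A | data) = 45/56, P(urn B | data) = 11/56.
The predictive probability is P(white next | data) = (8/9)(45/56) + (0)(11/56) = 5/7.

0.7143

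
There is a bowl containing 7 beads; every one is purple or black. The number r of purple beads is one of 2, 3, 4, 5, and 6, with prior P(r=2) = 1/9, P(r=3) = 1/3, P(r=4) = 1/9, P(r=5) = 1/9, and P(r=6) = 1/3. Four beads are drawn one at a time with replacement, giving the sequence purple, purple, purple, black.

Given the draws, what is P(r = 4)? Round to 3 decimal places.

Under each hypothesis, the probability of the observed sequence is: P(data | r = 2) = (2/7)(2/7)(2/7)(5/7) = 0.01666; P(data | r = 3) = (3/7)(3/7)(3/7)(4/7) = 0.044981; P(data | r = 4) = (4/7)(4/7)(4/7)(3/7) = 0.079967; P(data | r = 5) = (5/7)(5/7)(5/7)(2/7) = 0.10412; P(data | r = 6) = (6/7)(6/7)(6/7)(1/7) = 0.089963.
Multiplying each by its prior: 1/9 · 0.01666 = 0.0018511, 1/3 · 0.044981 = 0.014994, 1/9 · 0.079967 = 0.0088852, 1/9 · 0.10412 = 0.011569, 1/3 · 0.089963 = 0.029988; summing to 0.067287.
So P(r = 4 | data) = (0.0088852) / (0.067287) = 0.13205.

0.132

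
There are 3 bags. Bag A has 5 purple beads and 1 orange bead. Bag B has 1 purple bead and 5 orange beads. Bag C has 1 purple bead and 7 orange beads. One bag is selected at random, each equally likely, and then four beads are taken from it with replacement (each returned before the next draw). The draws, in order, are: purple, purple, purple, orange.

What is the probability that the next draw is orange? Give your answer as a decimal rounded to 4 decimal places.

0.2037

Under each hypothesis, the probability of the observed sequence is: P(data | bag A) = (5/6)(5/6)(5/6)(1/6) = 0.096451; P(data | bag B) = (1/6)(1/6)(1/6)(5/6) = 0.003858; P(data | bag C) = (1/8)(1/8)(1/8)(7/8) = 0.001709.
Weighting by the prior gives 1/3 · 0.096451 = 0.03215, 1/3 · 0.003858 = 0.001286, 1/3 · 0.001709 = 0.00056966; summing to 0.034006.
The posterior is then P(bag A | data) = 0.94543, P(bag B | data) = 0.037817, P(bag C | data) = 0.016752.
So P(orange next | data) = Σ P(orange next | H) P(H | data) = (1/6)(0.94543) + (5/6)(0.037817) + (7/8)(0.016752) = 0.20374.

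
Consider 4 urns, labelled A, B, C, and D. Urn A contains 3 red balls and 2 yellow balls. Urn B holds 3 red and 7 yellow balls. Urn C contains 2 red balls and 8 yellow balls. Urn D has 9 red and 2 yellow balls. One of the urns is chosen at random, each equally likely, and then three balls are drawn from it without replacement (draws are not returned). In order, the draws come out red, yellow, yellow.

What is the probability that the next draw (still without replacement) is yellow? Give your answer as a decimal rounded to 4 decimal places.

0.5757

Compute the likelihood of the observed sequence for each case: P(data | urn A) = (3/5)(2/4)(1/3) = 0.1; P(data | urn B) = (3/10)(7/9)(6/8) = 0.175; P(data | urn C) = (2/10)(8/9)(7/8) = 0.15556; P(data | urn D) = (9/11)(2/10)(1/9) = 0.018182.
Multiplying each by its prior: 1/4 · 0.1 = 0.025, 1/4 · 0.175 = 0.04375, 1/4 · 0.15556 = 0.038889, 1/4 · 0.018182 = 0.0045455; summing to 0.11218.
The posterior is then P(urn A | data) = 0.22285, P(urn B | data) = 0.38998, P(urn C | data) = 0.34665, P(urn D | data) = 0.040518.
The predictive probability is P(yellow next | data) = (0)(0.22285) + (5/7)(0.38998) + (6/7)(0.34665) + (0)(0.040518) = 0.57569.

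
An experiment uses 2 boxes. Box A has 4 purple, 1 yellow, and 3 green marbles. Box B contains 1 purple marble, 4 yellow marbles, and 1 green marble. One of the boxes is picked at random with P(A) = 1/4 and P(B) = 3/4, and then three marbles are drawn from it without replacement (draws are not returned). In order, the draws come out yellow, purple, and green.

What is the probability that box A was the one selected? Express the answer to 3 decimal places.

For each hypothesis, P(data | H) works out to: P(data | box A) = (1/8)(4/7)(3/6) = 1/28; P(data | box B) = (4/6)(1/5)(1/4) = 1/30.
Multiplying each by its prior: 1/4 · 1/28 = 1/112, 3/4 · 1/30 = 1/40; with total 19/560.
By Bayes' rule, P(box A | data) = (1/112) / (19/560) = 5/19.

0.263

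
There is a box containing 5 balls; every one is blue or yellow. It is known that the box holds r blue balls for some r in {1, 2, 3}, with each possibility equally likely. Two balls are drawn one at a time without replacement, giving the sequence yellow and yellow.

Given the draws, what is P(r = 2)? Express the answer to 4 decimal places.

Compute the likelihood of the observed sequence for each case: P(data | r = 1) = (4/5)(3/4) = 3/5; P(data | r = 2) = (3/5)(2/4) = 3/10; P(data | r = 3) = (2/5)(1/4) = 1/10.
Weighting by the prior gives 1/3 · 3/5 = 1/5, 1/3 · 3/10 = 1/10, 1/3 · 1/10 = 1/30; these sum to 1/3.
By Bayes' rule, P(r = 2 | data) = (1/10) / (1/3) = 3/10.

0.3000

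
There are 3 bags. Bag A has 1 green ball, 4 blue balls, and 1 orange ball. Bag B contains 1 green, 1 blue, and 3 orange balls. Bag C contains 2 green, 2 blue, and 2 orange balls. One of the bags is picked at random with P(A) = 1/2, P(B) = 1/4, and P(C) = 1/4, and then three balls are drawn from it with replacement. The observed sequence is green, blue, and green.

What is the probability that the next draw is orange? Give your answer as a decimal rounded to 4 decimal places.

0.2841

For each hypothesis, P(data | H) works out to: P(data | bag A) = (1/6)(4/6)(1/6) = 0.018519; P(data | bag B) = (1/5)(1/5)(1/5) = 0.008; P(data | bag C) = (2/6)(2/6)(2/6) = 0.037037.
Weighting by the prior gives 1/2 · 0.018519 = 0.0092593, 1/4 · 0.008 = 0.002, 1/4 · 0.037037 = 0.0092593; with total 0.020519.
The posterior is then P(bag A | data) = 0.45126, P(bag B | data) = 0.097473, P(bag C | data) = 0.45126.
The predictive probability is P(orange next | data) = (1/6)(0.45126) + (3/5)(0.097473) + (1/3)(0.45126) = 0.28412.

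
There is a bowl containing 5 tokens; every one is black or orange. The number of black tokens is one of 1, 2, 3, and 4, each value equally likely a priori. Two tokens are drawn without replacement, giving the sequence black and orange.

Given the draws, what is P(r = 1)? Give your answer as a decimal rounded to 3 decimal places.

0.200

Compute the likelihood of the observed sequence for each case: P(data | r = 1) = (1/5)(4/4) = 1/5; P(data | r = 2) = (2/5)(3/4) = 3/10; P(data | r = 3) = (3/5)(2/4) = 3/10; P(data | r = 4) = (4/5)(1/4) = 1/5.
The prior-weighted likelihoods are 1/4 · 1/5 = 1/20, 1/4 · 3/10 = 3/40, 1/4 · 3/10 = 3/40, 1/4 · 1/5 = 1/20; with total 1/4.
Hence P(r = 1 | data) = (1/20) / (1/4) = 1/5.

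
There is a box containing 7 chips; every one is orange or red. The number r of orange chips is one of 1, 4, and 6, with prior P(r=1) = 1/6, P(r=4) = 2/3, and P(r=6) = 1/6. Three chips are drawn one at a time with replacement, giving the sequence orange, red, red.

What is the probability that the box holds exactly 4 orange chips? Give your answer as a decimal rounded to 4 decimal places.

For each hypothesis, P(data | H) works out to: P(data | r = 1) = (1/7)(6/7)(6/7) = 36/343; P(data | r = 4) = (4/7)(3/7)(3/7) = 36/343; P(data | r = 6) = (6/7)(1/7)(1/7) = 6/343.
The prior-weighted likelihoods are 1/6 · 36/343 = 6/343, 2/3 · 36/343 = 24/343, 1/6 · 6/343 = 1/343; summing to 31/343.
By Bayes' rule, P(r = 4 | data) = (24/343) / (31/343) = 24/31.

0.7742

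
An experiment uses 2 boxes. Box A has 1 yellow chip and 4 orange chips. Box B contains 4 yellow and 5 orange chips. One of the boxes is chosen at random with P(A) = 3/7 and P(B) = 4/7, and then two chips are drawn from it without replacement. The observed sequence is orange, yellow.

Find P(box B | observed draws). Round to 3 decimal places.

Under each hypothesis, the probability of the observed sequence is: P(data | box A) = (4/5)(1/4) = 1/5; P(data | box B) = (5/9)(4/8) = 5/18.
Multiplying each by its prior: 3/7 · 1/5 = 3/35, 4/7 · 5/18 = 10/63; summing to 11/45.
Hence P(box B | data) = (10/63) / (11/45) = 50/77.

0.649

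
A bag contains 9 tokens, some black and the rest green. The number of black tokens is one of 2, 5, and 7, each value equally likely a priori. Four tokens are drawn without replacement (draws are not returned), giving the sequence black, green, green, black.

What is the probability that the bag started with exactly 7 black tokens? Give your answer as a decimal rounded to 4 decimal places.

Under each hypothesis, the probability of the observed sequence is: P(data | r = 2) = (2/9)(7/8)(6/7)(1/6) = 1/36; P(data | r = 5) = (5/9)(4/8)(3/7)(4/6) = 5/63; P(data | r = 7) = (7/9)(2/8)(1/7)(6/6) = 1/36.
The prior-weighted likelihoods are 1/3 · 1/36 = 1/108, 1/3 · 5/63 = 5/189, 1/3 · 1/36 = 1/108; with total 17/378.
So P(r = 7 | data) = (1/108) / (17/378) = 7/34.

0.2059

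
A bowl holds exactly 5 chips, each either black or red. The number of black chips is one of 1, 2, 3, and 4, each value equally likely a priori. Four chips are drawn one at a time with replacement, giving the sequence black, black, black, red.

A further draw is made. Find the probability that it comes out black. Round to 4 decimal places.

0.6438

The likelihood of the observed sequence under each hypothesis: P(data | r = 1) = (1/5)(1/5)(1/5)(4/5) = 0.0064; P(data | r = 2) = (2/5)(2/5)(2/5)(3/5) = 0.0384; P(data | r = 3) = (3/5)(3/5)(3/5)(2/5) = 0.0864; P(data | r = 4) = (4/5)(4/5)(4/5)(1/5) = 0.1024.
Multiplying each by its prior: 1/4 · 0.0064 = 0.0016, 1/4 · 0.0384 = 0.0096, 1/4 · 0.0864 = 0.0216, 1/4 · 0.1024 = 0.0256; these sum to 0.0584.
The posterior is then P(r = 1 | data) = 0.027397, P(r = 2 | data) = 0.16438, P(r = 3 | data) = 0.36986, P(r = 4 | data) = 0.43836.
Averaging over the posterior, P(black next | data) = (1/5)(0.027397) + (2/5)(0.16438) + (3/5)(0.36986) + (4/5)(0.43836) = 0.64384.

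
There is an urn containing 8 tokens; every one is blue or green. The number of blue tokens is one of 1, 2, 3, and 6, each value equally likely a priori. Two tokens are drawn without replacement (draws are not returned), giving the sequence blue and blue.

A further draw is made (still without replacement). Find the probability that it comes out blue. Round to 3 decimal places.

For each hypothesis, P(data | H) works out to: P(data | r = 1) = (1/8)(0/7) = 0; P(data | r = 2) = (2/8)(1/7) = 1/28; P(data | r = 3) = (3/8)(2/7) = 3/28; P(data | r = 6) = (6/8)(5/7) = 15/28.
The prior-weighted likelihoods are 1/4 · 0 = 0, 1/4 · 1/28 = 1/112, 1/4 · 3/28 = 3/112, 1/4 · 15/28 = 15/112; these sum to 19/112.
Dividing through by the total gives posterior P(r = 1 | data) = 0, P(r = 2 | data) = 1/19, P(r = 3 | data) = 3/19, P(r = 6 | data) = 15/19.
The predictive probability is P(blue next | data) = (0)(1/19) + (1/6)(3/19) + (2/3)(15/19) = 21/38.

0.553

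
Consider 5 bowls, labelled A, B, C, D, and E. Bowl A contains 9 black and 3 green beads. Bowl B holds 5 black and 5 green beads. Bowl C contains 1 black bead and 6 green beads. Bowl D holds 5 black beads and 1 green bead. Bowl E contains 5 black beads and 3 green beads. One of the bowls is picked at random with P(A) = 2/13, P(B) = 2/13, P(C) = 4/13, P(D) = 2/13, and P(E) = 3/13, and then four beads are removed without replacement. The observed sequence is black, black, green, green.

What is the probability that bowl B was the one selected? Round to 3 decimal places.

0.356

Compute the likelihood of the observed sequence for each case: P(data | bowl A) = (9/12)(8/11)(3/10)(2/9) = 0.036364; P(data | bowl B) = (5/10)(4/9)(5/8)(4/7) = 0.079365; P(data | bowl C) = (1/7)(0/6) = 0; P(data | bowl D) = (5/6)(4/5)(1/4)(0/3) = 0; P(data | bowl E) = (5/8)(4/7)(3/6)(2/5) = 0.071429.
Multiplying each by its prior: 2/13 · 0.036364 = 0.0055944, 2/13 · 0.079365 = 0.01221, 4/13 · 0 = 0, 2/13 · 0 = 0, 3/13 · 0.071429 = 0.016484; with total 0.034288.
By Bayes' rule, P(bowl B | data) = (0.01221) / (0.034288) = 0.3561.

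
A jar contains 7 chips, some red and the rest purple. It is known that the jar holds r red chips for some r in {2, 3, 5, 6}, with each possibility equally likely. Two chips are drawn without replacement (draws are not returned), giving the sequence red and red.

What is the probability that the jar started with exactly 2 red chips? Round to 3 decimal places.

Under each hypothesis, the probability of the observed sequence is: P(data | r = 2) = (2/7)(1/6) = 1/21; P(data | r = 3) = (3/7)(2/6) = 1/7; P(data | r = 5) = (5/7)(4/6) = 10/21; P(data | r = 6) = (6/7)(5/6) = 5/7.
Multiplying each by its prior: 1/4 · 1/21 = 1/84, 1/4 · 1/7 = 1/28, 1/4 · 10/21 = 5/42, 1/4 · 5/7 = 5/28; with total 29/84.
So P(r = 2 | data) = (1/84) / (29/84) = 1/29.

0.034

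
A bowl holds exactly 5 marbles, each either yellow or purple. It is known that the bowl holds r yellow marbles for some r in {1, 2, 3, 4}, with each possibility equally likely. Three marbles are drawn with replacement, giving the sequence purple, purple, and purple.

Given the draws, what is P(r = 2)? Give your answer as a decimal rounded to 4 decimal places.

Under each hypothesis, the probability of the observed sequence is: P(data | r = 1) = (4/5)(4/5)(4/5) = 64/125; P(data | r = 2) = (3/5)(3/5)(3/5) = 27/125; P(data | r = 3) = (2/5)(2/5)(2/5) = 8/125; P(data | r = 4) = (1/5)(1/5)(1/5) = 1/125.
Multiplying each by its prior: 1/4 · 64/125 = 16/125, 1/4 · 27/125 = 27/500, 1/4 · 8/125 = 2/125, 1/4 · 1/125 = 1/500; these sum to 1/5.
Hence P(r = 2 | data) = (27/500) / (1/5) = 27/100.

0.2700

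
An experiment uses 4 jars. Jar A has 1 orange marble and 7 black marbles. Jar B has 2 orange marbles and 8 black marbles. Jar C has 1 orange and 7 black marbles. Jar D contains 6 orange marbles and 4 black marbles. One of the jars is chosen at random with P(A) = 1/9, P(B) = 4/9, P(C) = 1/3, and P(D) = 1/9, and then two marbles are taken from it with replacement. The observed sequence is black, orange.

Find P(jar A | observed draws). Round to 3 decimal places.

The likelihood of the observed sequence under each hypothesis: P(data | jar A) = (7/8)(1/8) = 0.10938; P(data | jar B) = (8/10)(2/10) = 0.16; P(data | jar C) = (7/8)(1/8) = 0.10938; P(data | jar D) = (4/10)(6/10) = 0.24.
Multiplying each by its prior: 1/9 · 0.10938 = 0.012153, 4/9 · 0.16 = 0.071111, 1/3 · 0.10938 = 0.036458, 1/9 · 0.24 = 0.026667; summing to 0.14639.
So P(jar A | data) = (0.012153) / (0.14639) = 0.083017.

0.083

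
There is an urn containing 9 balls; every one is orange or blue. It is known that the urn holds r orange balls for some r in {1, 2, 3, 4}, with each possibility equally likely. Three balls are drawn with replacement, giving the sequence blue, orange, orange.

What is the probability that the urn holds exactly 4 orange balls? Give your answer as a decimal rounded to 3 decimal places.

0.471

Compute the likelihood of the observed sequence for each case: P(data | r = 1) = (8/9)(1/9)(1/9) = 0.010974; P(data | r = 2) = (7/9)(2/9)(2/9) = 0.038409; P(data | r = 3) = (6/9)(3/9)(3/9) = 0.074074; P(data | r = 4) = (5/9)(4/9)(4/9) = 0.10974.
Multiplying each by its prior: 1/4 · 0.010974 = 0.0027435, 1/4 · 0.038409 = 0.0096022, 1/4 · 0.074074 = 0.018519, 1/4 · 0.10974 = 0.027435; with total 0.058299.
So P(r = 4 | data) = (0.027435) / (0.058299) = 0.47059.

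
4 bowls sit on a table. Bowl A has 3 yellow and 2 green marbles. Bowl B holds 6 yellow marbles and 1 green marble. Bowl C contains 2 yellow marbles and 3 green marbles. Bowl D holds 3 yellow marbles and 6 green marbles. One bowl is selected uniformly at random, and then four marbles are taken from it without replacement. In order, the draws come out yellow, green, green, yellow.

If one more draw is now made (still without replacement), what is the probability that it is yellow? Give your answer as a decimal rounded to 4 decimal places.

0.4312

For each hypothesis, P(data | H) works out to: P(data | bowl A) = (3/5)(2/4)(1/3)(2/2) = 0.1; P(data | bowl B) = (6/7)(1/6)(0/5) = 0; P(data | bowl C) = (2/5)(3/4)(2/3)(1/2) = 0.1; P(data | bowl D) = (3/9)(6/8)(5/7)(2/6) = 0.059524.
Weighting by the prior gives 1/4 · 0.1 = 0.025, 1/4 · 0 = 0, 1/4 · 0.1 = 0.025, 1/4 · 0.059524 = 0.014881; summing to 0.064881.
Normalising, the posterior is P(bowl A | data) = 0.38532, P(bowl B | data) = 0, P(bowl C | data) = 0.38532, P(bowl D | data) = 0.22936.
Averaging over the posterior, P(yellow next | data) = (1)(0.38532) + (0)(0.38532) + (1/5)(0.22936) = 0.43119.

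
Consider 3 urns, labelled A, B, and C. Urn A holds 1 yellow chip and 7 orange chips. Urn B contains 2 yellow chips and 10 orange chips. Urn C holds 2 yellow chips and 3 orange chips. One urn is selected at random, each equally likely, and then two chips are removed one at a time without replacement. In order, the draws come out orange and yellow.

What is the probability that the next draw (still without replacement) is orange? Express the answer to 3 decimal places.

0.800

The likelihood of the observed sequence under each hypothesis: P(data | urn A) = (7/8)(1/7) = 0.125; P(data | urn B) = (10/12)(2/11) = 0.15152; P(data | urn C) = (3/5)(2/4) = 0.3.
The prior-weighted likelihoods are 1/3 · 0.125 = 0.041667, 1/3 · 0.15152 = 0.050505, 1/3 · 0.3 = 0.1; summing to 0.19217.
The posterior is then P(urn A | data) = 0.21682, P(urn B | data) = 0.26281, P(urn C | data) = 0.52037.
Averaging over the posterior, P(orange next | data) = (1)(0.21682) + (9/10)(0.26281) + (2/3)(0.52037) = 0.80026.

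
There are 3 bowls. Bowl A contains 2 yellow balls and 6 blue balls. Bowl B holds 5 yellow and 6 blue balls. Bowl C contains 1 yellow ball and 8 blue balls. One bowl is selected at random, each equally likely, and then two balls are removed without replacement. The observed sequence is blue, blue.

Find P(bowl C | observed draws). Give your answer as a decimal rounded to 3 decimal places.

Compute the likelihood of the observed sequence for each case: P(data | bowl A) = (6/8)(5/7) = 0.53571; P(data | bowl B) = (6/11)(5/10) = 0.27273; P(data | bowl C) = (8/9)(7/8) = 0.77778.
The prior-weighted likelihoods are 1/3 · 0.53571 = 0.17857, 1/3 · 0.27273 = 0.090909, 1/3 · 0.77778 = 0.25926; with total 0.52874.
Therefore the posterior P(bowl C | data) = (0.25926) / (0.52874) = 0.49033.

0.490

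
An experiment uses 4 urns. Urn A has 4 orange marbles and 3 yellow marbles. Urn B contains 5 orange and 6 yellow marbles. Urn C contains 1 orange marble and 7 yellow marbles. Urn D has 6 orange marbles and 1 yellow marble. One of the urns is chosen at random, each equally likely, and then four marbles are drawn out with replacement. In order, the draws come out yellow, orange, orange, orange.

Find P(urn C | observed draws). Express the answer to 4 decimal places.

0.0077

For each hypothesis, P(data | H) works out to: P(data | urn A) = (3/7)(4/7)(4/7)(4/7) = 0.079967; P(data | urn B) = (6/11)(5/11)(5/11)(5/11) = 0.051226; P(data | urn C) = (7/8)(1/8)(1/8)(1/8) = 0.001709; P(data | urn D) = (1/7)(6/7)(6/7)(6/7) = 0.089963.
Multiplying each by its prior: 1/4 · 0.079967 = 0.019992, 1/4 · 0.051226 = 0.012807, 1/4 · 0.001709 = 0.00042725, 1/4 · 0.089963 = 0.022491; these sum to 0.055716.
So P(urn C | data) = (0.00042725) / (0.055716) = 0.0076683.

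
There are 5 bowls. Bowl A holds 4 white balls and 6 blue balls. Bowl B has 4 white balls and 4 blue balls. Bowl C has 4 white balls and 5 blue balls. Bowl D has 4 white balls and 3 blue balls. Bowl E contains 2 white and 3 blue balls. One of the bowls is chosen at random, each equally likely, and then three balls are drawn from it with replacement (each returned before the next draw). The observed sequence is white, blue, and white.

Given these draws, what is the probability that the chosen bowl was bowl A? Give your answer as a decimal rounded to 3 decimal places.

The likelihood of the observed sequence under each hypothesis: P(data | bowl A) = (4/10)(6/10)(4/10) = 0.096; P(data | bowl B) = (4/8)(4/8)(4/8) = 0.125; P(data | bowl C) = (4/9)(5/9)(4/9) = 0.10974; P(data | bowl D) = (4/7)(3/7)(4/7) = 0.13994; P(data | bowl E) = (2/5)(3/5)(2/5) = 0.096.
Weighting by the prior gives 1/5 · 0.096 = 0.0192, 1/5 · 0.125 = 0.025, 1/5 · 0.10974 = 0.021948, 1/5 · 0.13994 = 0.027988, 1/5 · 0.096 = 0.0192; these sum to 0.11334.
So P(bowl A | data) = (0.0192) / (0.11334) = 0.16941.

0.169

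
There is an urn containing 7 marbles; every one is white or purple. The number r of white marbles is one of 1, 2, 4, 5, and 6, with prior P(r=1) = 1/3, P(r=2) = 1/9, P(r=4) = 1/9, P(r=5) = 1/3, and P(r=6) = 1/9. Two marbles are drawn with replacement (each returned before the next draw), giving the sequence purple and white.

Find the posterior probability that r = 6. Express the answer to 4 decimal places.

0.0789

The likelihood of the observed sequence under each hypothesis: P(data | r = 1) = (6/7)(1/7) = 6/49; P(data | r = 2) = (5/7)(2/7) = 10/49; P(data | r = 4) = (3/7)(4/7) = 12/49; P(data | r = 5) = (2/7)(5/7) = 10/49; P(data | r = 6) = (1/7)(6/7) = 6/49.
The prior-weighted likelihoods are 1/3 · 6/49 = 2/49, 1/9 · 10/49 = 10/441, 1/9 · 12/49 = 4/147, 1/3 · 10/49 = 10/147, 1/9 · 6/49 = 2/147; these sum to 76/441.
Therefore the posterior P(r = 6 | data) = (2/147) / (76/441) = 3/38.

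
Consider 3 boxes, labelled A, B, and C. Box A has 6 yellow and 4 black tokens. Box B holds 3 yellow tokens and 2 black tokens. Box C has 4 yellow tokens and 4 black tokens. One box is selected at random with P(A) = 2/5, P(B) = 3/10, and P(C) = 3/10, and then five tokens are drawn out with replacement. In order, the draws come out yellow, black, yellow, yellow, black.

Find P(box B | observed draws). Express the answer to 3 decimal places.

0.309

For each hypothesis, P(data | H) works out to: P(data | box A) = (6/10)(4/10)(6/10)(6/10)(4/10) = 0.03456; P(data | box B) = (3/5)(2/5)(3/5)(3/5)(2/5) = 0.03456; P(data | box C) = (4/8)(4/8)(4/8)(4/8)(4/8) = 0.03125.
Weighting by the prior gives 2/5 · 0.03456 = 0.013824, 3/10 · 0.03456 = 0.010368, 3/10 · 0.03125 = 0.009375; with total 0.033567.
Hence P(box B | data) = (0.010368) / (0.033567) = 0.30887.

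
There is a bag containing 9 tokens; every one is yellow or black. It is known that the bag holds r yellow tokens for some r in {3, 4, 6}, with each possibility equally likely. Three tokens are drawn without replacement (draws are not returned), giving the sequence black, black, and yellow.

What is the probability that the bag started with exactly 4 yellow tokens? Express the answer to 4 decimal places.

0.3883

The likelihood of the observed sequence under each hypothesis: P(data | r = 3) = (6/9)(5/8)(3/7) = 5/28; P(data | r = 4) = (5/9)(4/8)(4/7) = 10/63; P(data | r = 6) = (3/9)(2/8)(6/7) = 1/14.
Multiplying each by its prior: 1/3 · 5/28 = 5/84, 1/3 · 10/63 = 10/189, 1/3 · 1/14 = 1/42; these sum to 103/756.
So P(r = 4 | data) = (10/189) / (103/756) = 40/103.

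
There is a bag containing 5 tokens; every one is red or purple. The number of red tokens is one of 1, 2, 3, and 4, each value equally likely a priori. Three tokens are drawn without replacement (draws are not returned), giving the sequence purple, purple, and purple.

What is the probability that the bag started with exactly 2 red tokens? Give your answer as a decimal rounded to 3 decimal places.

0.200

Compute the likelihood of the observed sequence for each case: P(data | r = 1) = (4/5)(3/4)(2/3) = 2/5; P(data | r = 2) = (3/5)(2/4)(1/3) = 1/10; P(data | r = 3) = (2/5)(1/4)(0/3) = 0; P(data | r = 4) = (1/5)(0/4) = 0.
Weighting by the prior gives 1/4 · 2/5 = 1/10, 1/4 · 1/10 = 1/40, 1/4 · 0 = 0, 1/4 · 0 = 0; summing to 1/8.
So P(r = 2 | data) = (1/40) / (1/8) = 1/5.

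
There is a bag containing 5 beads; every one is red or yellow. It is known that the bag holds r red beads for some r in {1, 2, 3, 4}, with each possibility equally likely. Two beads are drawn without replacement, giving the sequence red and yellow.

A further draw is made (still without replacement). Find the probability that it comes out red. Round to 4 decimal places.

0.5000

The likelihood of the observed sequence under each hypothesis: P(data | r = 1) = (1/5)(4/4) = 1/5; P(data | r = 2) = (2/5)(3/4) = 3/10; P(data | r = 3) = (3/5)(2/4) = 3/10; P(data | r = 4) = (4/5)(1/4) = 1/5.
The prior-weighted likelihoods are 1/4 · 1/5 = 1/20, 1/4 · 3/10 = 3/40, 1/4 · 3/10 = 3/40, 1/4 · 1/5 = 1/20; these sum to 1/4.
Normalising, the posterior is P(r = 1 | data) = 1/5, P(r = 2 | data) = 3/10, P(r = 3 | data) = 3/10, P(r = 4 | data) = 1/5.
Averaging over the posterior, P(red next | data) = (0)(1/5) + (1/3)(3/10) + (2/3)(3/10) + (1)(1/5) = 1/2.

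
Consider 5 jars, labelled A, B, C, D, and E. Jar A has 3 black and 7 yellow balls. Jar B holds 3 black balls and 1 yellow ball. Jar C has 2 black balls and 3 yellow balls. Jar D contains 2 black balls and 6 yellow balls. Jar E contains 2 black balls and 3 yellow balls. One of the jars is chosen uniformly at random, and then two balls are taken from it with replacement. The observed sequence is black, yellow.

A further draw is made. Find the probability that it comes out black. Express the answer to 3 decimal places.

The likelihood of the observed sequence under each hypothesis: P(data | jar A) = (3/10)(7/10) = 21/100; P(data | jar B) = (3/4)(1/4) = 3/16; P(data | jar C) = (2/5)(3/5) = 6/25; P(data | jar D) = (2/8)(6/8) = 3/16; P(data | jar E) = (2/5)(3/5) = 6/25.
The prior-weighted likelihoods are 1/5 · 21/100 = 21/500, 1/5 · 3/16 = 3/80, 1/5 · 6/25 = 6/125, 1/5 · 3/16 = 3/80, 1/5 · 6/25 = 6/125; summing to 213/1000.
Normalising, the posterior is P(jar A | data) = 14/71, P(jar B | data) = 25/142, P(jar C | data) = 16/71, P(jar D | data) = 25/142, P(jar E | data) = 16/71.
Averaging over the posterior, P(black next | data) = (3/10)(14/71) + (3/4)(25/142) + (2/5)(16/71) + (1/4)(25/142) + (2/5)(16/71) = 59/142.

0.415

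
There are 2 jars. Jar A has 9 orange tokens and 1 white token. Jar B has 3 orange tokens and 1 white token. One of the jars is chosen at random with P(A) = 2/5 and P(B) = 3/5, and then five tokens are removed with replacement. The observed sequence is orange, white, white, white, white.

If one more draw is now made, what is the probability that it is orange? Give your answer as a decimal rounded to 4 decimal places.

The likelihood of the observed sequence under each hypothesis: P(data | jar A) = (9/10)(1/10)(1/10)(1/10)(1/10) = 9e-05; P(data | jar B) = (3/4)(1/4)(1/4)(1/4)(1/4) = 0.0029297.
Weighting by the prior gives 2/5 · 9e-05 = 3.6e-05, 3/5 · 0.0029297 = 0.0017578; these sum to 0.0017938.
The posterior is then P(jar A | data) = 0.020069, P(jar B | data) = 0.97993.
So P(orange next | data) = Σ P(orange next | H) P(H | data) = (9/10)(0.020069) + (3/4)(0.97993) = 0.75301.

0.7530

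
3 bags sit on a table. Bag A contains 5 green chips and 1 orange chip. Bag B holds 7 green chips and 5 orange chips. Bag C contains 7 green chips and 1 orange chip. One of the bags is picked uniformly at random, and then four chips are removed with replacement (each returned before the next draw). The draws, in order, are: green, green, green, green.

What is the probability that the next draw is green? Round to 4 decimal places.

0.8295

The likelihood of the observed sequence under each hypothesis: P(data | bag A) = (5/6)(5/6)(5/6)(5/6) = 0.48225; P(data | bag B) = (7/12)(7/12)(7/12)(7/12) = 0.11579; P(data | bag C) = (7/8)(7/8)(7/8)(7/8) = 0.58618.
Weighting by the prior gives 1/3 · 0.48225 = 0.16075, 1/3 · 0.11579 = 0.038596, 1/3 · 0.58618 = 0.19539; these sum to 0.39474.
Dividing through by the total gives posterior P(bag A | data) = 0.40723, P(bag B | data) = 0.097776, P(bag C | data) = 0.49499.
So P(green next | data) = Σ P(green next | H) P(H | data) = (5/6)(0.40723) + (7/12)(0.097776) + (7/8)(0.49499) = 0.82951.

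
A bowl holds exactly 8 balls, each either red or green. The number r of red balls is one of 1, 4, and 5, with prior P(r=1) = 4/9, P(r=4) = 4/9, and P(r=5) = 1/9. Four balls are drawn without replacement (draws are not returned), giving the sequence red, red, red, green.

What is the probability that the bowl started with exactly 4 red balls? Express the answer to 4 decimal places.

For each hypothesis, P(data | H) works out to: P(data | r = 1) = (1/8)(0/7) = 0; P(data | r = 4) = (4/8)(3/7)(2/6)(4/5) = 0.057143; P(data | r = 5) = (5/8)(4/7)(3/6)(3/5) = 0.10714.
Weighting by the prior gives 4/9 · 0 = 0, 4/9 · 0.057143 = 0.025397, 1/9 · 0.10714 = 0.011905; these sum to 0.037302.
So P(r = 4 | data) = (0.025397) / (0.037302) = 0.68085.

0.6809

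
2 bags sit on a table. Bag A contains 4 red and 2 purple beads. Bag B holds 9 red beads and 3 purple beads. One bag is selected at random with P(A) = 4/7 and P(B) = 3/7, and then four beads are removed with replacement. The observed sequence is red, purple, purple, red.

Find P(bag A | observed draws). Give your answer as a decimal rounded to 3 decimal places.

0.652

For each hypothesis, P(data | H) works out to: P(data | bag A) = (4/6)(2/6)(2/6)(4/6) = 0.049383; P(data | bag B) = (9/12)(3/12)(3/12)(9/12) = 0.035156.
Weighting by the prior gives 4/7 · 0.049383 = 0.028219, 3/7 · 0.035156 = 0.015067; with total 0.043286.
Hence P(bag A | data) = (0.028219) / (0.043286) = 0.65192.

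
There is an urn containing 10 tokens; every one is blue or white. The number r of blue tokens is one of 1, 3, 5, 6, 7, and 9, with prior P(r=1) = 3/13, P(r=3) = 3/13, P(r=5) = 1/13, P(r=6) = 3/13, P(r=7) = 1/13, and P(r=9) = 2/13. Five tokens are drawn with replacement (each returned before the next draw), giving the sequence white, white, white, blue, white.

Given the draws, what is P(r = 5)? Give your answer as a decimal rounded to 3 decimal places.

0.063

Compute the likelihood of the observed sequence for each case: P(data | r = 1) = (9/10)(9/10)(9/10)(1/10)(9/10) = 0.06561; P(data | r = 3) = (7/10)(7/10)(7/10)(3/10)(7/10) = 0.07203; P(data | r = 5) = (5/10)(5/10)(5/10)(5/10)(5/10) = 0.03125; P(data | r = 6) = (4/10)(4/10)(4/10)(6/10)(4/10) = 0.01536; P(data | r = 7) = (3/10)(3/10)(3/10)(7/10)(3/10) = 0.00567; P(data | r = 9) = (1/10)(1/10)(1/10)(9/10)(1/10) = 9e-05.
The prior-weighted likelihoods are 3/13 · 0.06561 = 0.015141, 3/13 · 0.07203 = 0.016622, 1/13 · 0.03125 = 0.0024038, 3/13 · 0.01536 = 0.0035446, 1/13 · 0.00567 = 0.00043615, 2/13 · 9e-05 = 1.3846e-05; these sum to 0.038162.
Therefore the posterior P(r = 5 | data) = (0.0024038) / (0.038162) = 0.062991.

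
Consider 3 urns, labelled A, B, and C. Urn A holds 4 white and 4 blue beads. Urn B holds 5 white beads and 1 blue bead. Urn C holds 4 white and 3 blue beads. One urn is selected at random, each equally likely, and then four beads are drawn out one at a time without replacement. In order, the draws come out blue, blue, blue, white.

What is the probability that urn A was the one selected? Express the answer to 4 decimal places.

0.6667

The likelihood of the observed sequence under each hypothesis: P(data | urn A) = (4/8)(3/7)(2/6)(4/5) = 2/35; P(data | urn B) = (1/6)(0/5) = 0; P(data | urn C) = (3/7)(2/6)(1/5)(4/4) = 1/35.
Weighting by the prior gives 1/3 · 2/35 = 2/105, 1/3 · 0 = 0, 1/3 · 1/35 = 1/105; with total 1/35.
Hence P(urn A | data) = (2/105) / (1/35) = 2/3.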